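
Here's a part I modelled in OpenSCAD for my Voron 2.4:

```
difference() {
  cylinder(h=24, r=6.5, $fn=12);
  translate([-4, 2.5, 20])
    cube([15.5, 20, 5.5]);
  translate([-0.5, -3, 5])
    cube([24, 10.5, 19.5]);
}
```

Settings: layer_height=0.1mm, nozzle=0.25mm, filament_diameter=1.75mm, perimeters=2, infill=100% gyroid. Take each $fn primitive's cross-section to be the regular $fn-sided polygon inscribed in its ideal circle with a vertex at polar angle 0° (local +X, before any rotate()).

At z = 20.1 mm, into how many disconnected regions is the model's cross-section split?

1

At z = 20.1 mm: the r=6.5 cylinder gives a regular 12-gon of circumradius 6.5 (constant along its height); the cube at (-4, 2.5) (footprint 15.5×20) is included at this height; the cube at (-0.5, -3) (footprint 24×10.5) is included at this height; Taking the first minus the rest: starting from the r=6.5 cylinder, the 15.5×20 cube at (-4, 2.5) partially overlaps it — only the 29.93 mm² overlap (of its 310.00 mm²) is removed, clipping the outline; the 24×10.5 cube at (-0.5, -3) partially overlaps it — only the 36.46 mm² overlap (of its 252.00 mm²) is removed, clipping the outline — 1 connected region. The result has 1 disconnected region.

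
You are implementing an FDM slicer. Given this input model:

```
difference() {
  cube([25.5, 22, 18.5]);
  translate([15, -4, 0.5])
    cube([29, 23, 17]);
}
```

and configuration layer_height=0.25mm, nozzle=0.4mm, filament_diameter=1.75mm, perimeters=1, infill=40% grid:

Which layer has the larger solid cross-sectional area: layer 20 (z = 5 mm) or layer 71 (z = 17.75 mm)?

Layer 20 (z = 5): the 25.5×22 cube contributes its full rectangle (area 561.00 mm²); the cube at (15, -4) (footprint 29×23) is included at this height (area 667.00 mm²); After the difference (first − rest): starting from the 25.5×22 cube (561.00 mm²), the 29×23 cube at (15, -4) partially overlaps it — only the 199.50 mm² overlap (of its 667.00 mm²) is removed, clipping the outline — area = 361.50 mm². So its area = 361.50 mm². Layer 71 (z = 17.75): the 25.5×22 cube contributes its full rectangle (area 561.00 mm²); the cube at (15, -4) is not intersected at this z (z outside [0.5, 17.5]); Taking the first minus the rest: none of the subtracted shapes is present at this height, so the 25.5×22 cube is unchanged — area = 561.00 mm². So its area = 561.00 mm². Layer 71 is larger (561.00 vs 361.50 mm²).

layer 71 (z = 17.75 mm)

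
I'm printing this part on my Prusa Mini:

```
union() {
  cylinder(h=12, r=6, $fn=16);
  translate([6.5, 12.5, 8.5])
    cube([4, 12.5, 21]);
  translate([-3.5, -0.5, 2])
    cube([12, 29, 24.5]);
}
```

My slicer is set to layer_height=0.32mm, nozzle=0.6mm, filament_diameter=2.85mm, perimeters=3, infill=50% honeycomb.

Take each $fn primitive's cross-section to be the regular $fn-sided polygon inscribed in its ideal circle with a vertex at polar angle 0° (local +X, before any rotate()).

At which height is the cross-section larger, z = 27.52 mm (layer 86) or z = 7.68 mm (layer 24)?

Layer 86 (z = 27.52): the cylinder is absent (z outside [0, 12]); the 4×12.5 cube at (6.5, 12.5) contributes its full rectangle (area 50.00 mm²); the cube at (-3.5, -0.5) is not intersected at this z (z outside [2, 26.5]); Merging all regions: only the 4×12.5 cube at (6.5, 12.5) is present, so the union is just that shape — area = 50.00 mm². So its area = 50.00 mm². Layer 24 (z = 7.68): the cylinder: section is a regular 16-gon, circumradius r=6 (area = (16/2)·6.000²·sin(360°/16) = 110.21 mm²); the cube at (6.5, 12.5) is absent (z outside [8.5, 29.5]); the cube at (-3.5, -0.5) (footprint 12×29) is included at this height (area 348.00 mm²); Taking the union: the regions partially overlap — summed areas 458.21 mm² minus the doubly-counted overlap 51.72 mm² gives 406.49 mm² — area = 406.49 mm². So its area = 406.49 mm². Layer 24 is larger (406.49 vs 50.00 mm²).

layer 24 (z = 7.68 mm)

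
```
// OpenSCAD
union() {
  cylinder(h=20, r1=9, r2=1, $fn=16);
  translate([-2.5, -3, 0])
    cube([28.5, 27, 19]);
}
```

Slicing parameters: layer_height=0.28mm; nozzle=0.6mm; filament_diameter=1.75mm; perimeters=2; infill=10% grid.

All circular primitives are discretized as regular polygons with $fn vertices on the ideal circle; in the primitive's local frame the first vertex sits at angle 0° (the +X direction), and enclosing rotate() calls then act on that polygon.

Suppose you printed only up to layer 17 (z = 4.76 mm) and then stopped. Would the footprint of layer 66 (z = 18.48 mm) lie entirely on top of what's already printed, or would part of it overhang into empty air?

entirely on top

Compare the two slices. At z = 4.76: the cone (r1=9→r2=1) has section circumradius 7.096 here — a regular 16-gon (area = (16/2)·7.096²·sin(360°/16) = 154.15 mm²); the 28.5×27 cube at (-2.5, -3) contributes its full rectangle (area 769.50 mm²); Combining (union): the regions partially overlap — summed areas 923.65 mm² minus the doubly-counted overlap 83.53 mm² gives 840.12 mm² — area = 840.12 mm². At z = 18.48: the cone: at t=0.924 of its height the radius interpolates to r₁+(r₂−r₁)t = 1.608, giving a regular 16-gon of that circumradius (area = (16/2)·1.608²·sin(360°/16) = 7.92 mm²); the cube at (-2.5, -3) (footprint 28.5×27) is included at this height (area 769.50 mm²); Combining (union): the cone lies entirely inside the 28.5×27 cube at (-2.5, -3), so the union is just the 28.5×27 cube at (-2.5, -3) — area = 769.50 mm². Checking containment: the cross-section at z = 18.48 is a subset of the cross-section at z = 4.76.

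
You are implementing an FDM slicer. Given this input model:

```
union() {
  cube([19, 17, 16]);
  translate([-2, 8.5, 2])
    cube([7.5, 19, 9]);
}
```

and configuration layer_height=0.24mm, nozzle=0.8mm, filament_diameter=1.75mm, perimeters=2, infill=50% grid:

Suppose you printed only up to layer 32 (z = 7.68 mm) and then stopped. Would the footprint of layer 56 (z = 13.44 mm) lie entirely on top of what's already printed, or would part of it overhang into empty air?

entirely on top

Compare the two slices. At z = 7.68: the 19×17 cube contributes its full rectangle (area 323.00 mm²); the cube at (-2, 8.5) is present — its section is the full 7.5×19 rectangle (area 142.50 mm²); Combining (union): the regions partially overlap — summed areas 465.50 mm² minus the doubly-counted overlap 46.75 mm² gives 418.75 mm² — area = 418.75 mm². At z = 13.44: the 19×17 cube contributes its full rectangle (area 323.00 mm²); the cube at (-2, 8.5) is not intersected at this z (z outside [2, 11]); Taking the union: only the 19×17 cube is present, so the union is just that shape — area = 323.00 mm². Checking containment: the cross-section at z = 13.44 is a subset of the cross-section at z = 7.68.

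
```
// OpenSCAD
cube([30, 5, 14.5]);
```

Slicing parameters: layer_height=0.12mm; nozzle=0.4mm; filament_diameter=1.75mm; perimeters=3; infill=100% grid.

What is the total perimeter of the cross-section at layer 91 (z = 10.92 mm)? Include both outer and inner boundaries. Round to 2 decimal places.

At z = 10.92 mm: the cube (footprint 30×5) is included at this height (perimeter 70.00 mm). Overall, the cross-section is a single solid region. Total boundary length (outer) = 70.00 mm.

70.00 mm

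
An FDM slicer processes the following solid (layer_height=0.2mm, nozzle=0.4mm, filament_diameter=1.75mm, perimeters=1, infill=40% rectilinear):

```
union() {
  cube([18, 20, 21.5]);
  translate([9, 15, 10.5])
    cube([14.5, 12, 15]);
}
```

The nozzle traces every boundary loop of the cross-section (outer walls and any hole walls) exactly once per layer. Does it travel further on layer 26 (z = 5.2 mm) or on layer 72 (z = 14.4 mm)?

layer 72 (z = 14.4 mm)

Layer 26 (z = 5.2): the 18×20 cube contributes its full rectangle (perimeter 76.00 mm); the cube at (9, 15) is not intersected at this z (z outside [10.5, 25.5]); Taking the union: only the 18×20 cube is present, so the union is just that shape — boundary = 76.00 mm. So its perimeter = 76.00 mm. Layer 72 (z = 14.4): the 18×20 cube contributes its full rectangle (perimeter 76.00 mm); the cube at (9, 15) is present — its section is the full 14.5×12 rectangle (perimeter 53.00 mm); Taking the union: the regions partially overlap (shared area 45.00 mm²), so the edge portions inside another operand are dropped and the merged outline is re-measured after clipping — boundary = 101.00 mm. So its perimeter = 101.00 mm. Layer 72 is larger (101.00 vs 76.00 mm).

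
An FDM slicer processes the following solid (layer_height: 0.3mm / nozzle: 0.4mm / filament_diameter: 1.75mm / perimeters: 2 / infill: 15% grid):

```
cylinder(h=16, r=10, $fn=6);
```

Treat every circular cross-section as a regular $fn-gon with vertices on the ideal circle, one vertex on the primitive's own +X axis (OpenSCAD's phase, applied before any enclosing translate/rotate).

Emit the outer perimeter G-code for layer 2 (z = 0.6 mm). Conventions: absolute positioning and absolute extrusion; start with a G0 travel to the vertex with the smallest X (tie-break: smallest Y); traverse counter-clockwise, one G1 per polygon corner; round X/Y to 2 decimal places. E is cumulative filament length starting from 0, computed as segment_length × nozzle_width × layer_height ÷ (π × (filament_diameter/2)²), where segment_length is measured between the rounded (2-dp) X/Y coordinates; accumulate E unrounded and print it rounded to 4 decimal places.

G0 X-10.00 Y0.00 Z0.60
G1 X-5.00 Y-8.66 E0.4989
G1 X5.00 Y-8.66 E0.9978
G1 X10.00 Y0.00 E1.4967
G1 X5.00 Y8.66 E1.9956
G1 X-5.00 Y8.66 E2.4945
G1 X-10.00 Y0.00 E2.9934

At z = 0.6 mm: the cylinder: section is a regular 6-gon, circumradius r=10. The outline is a single polygon with 6 vertices. Extrusion per mm of travel: 0.4 × 0.3 / (π × 0.875²) = 0.049890. Accumulating E over each segment gives final E = 2.9934.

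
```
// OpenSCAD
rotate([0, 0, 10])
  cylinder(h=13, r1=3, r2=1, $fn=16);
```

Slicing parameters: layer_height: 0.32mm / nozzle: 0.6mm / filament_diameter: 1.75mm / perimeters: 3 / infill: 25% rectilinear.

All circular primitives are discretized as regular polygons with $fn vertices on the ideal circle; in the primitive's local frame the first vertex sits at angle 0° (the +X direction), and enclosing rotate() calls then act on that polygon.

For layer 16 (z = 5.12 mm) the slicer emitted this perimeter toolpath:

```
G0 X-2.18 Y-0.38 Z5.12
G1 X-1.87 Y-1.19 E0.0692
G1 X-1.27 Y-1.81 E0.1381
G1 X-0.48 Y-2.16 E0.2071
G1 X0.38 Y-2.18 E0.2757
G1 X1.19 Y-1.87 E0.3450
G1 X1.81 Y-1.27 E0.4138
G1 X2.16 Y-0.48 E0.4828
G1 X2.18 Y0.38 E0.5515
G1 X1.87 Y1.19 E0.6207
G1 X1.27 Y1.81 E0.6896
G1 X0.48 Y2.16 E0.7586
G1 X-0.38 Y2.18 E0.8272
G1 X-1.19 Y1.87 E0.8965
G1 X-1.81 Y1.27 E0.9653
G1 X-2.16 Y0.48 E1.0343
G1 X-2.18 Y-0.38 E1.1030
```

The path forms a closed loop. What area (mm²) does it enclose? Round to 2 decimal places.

Apply the shoelace formula to the sequence of (X, Y) vertices; enclosed area = 15.00 mm².

15.00 mm²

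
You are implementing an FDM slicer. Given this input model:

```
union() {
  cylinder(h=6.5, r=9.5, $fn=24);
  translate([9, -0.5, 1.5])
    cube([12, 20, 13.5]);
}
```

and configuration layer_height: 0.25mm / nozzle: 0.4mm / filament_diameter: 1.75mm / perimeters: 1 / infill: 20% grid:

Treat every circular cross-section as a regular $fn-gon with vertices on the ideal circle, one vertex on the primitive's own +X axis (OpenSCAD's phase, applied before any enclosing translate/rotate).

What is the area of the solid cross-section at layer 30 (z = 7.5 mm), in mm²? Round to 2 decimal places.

240.00 mm²

At z = 7.5 mm: the cylinder does not reach this height (z outside [0, 6.5]); the cube at (9, -0.5) is present — its section is the full 12×20 rectangle (area 240.00 mm²); Combining (union): only the 12×20 cube at (9, -0.5) is present, so the union is just that shape — area = 240.00 mm². Overall, the cross-section is a single solid region. Net area = 240.00 mm².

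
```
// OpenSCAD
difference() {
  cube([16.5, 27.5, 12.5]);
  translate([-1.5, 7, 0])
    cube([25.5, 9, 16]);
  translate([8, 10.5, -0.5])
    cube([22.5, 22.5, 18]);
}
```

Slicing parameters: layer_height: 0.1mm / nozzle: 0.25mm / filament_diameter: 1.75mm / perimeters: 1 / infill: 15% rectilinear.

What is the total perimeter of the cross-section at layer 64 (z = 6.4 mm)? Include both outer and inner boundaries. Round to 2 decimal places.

At z = 6.4 mm: the cube is present — its section is the full 16.5×27.5 rectangle (perimeter 88.00 mm); the 25.5×9 cube at (-1.5, 7) contributes its full rectangle (perimeter 69.00 mm); the cube at (8, 10.5) (footprint 22.5×22.5) is included at this height (perimeter 90.00 mm); After the difference (first − rest): starting from the 16.5×27.5 cube, the 25.5×9 cube at (-1.5, 7) partially overlaps it — only the 148.50 mm² overlap (of its 229.50 mm²) is removed, clipping the outline; the 22.5×22.5 cube at (8, 10.5) partially overlaps it — only the 97.75 mm² overlap (of its 506.25 mm²) is removed, clipping the outline — boundary = 86.00 mm. Overall, the cross-section has 2 separate islands. Total boundary length (outer) = 86.00 mm.

86.00 mm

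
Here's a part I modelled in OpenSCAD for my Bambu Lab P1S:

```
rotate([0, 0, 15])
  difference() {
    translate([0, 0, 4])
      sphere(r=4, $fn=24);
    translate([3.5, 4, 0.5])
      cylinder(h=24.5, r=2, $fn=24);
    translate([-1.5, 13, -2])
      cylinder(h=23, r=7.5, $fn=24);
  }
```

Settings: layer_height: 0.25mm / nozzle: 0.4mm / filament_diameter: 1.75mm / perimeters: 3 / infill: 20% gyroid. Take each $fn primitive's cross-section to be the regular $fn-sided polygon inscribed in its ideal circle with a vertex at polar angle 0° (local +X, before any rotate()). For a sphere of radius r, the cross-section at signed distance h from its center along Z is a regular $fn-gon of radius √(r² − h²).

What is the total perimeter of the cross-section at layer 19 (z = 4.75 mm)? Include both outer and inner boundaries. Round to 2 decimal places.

24.75 mm

At z = 4.75 mm: the r=4 sphere slices to a regular 24-gon of circumradius 3.929 (√(r²−h²) with h=0.75 from center) (perimeter = 2·24·3.929·sin(180°/24) = 24.62 mm); the r=2 cylinder at (3.5, 4) gives a regular 24-gon of circumradius 2 (constant along its height) (perimeter = 2·24·2.000·sin(180°/24) = 12.53 mm); the cylinder at (-1.5, 13): section is a regular 24-gon, circumradius r=7.5 (perimeter = 2·24·7.500·sin(180°/24) = 46.99 mm); Subtracting the remaining from the first: starting from the r=4 sphere, the r=2 cylinder at (3.5, 4) partially overlaps it — only the 0.93 mm² overlap (of its 12.42 mm²) is removed, clipping the outline; the r=7.5 cylinder at (-1.5, 13) misses the remaining region (no effect) — boundary = 24.75 mm; (rotated 15° about Z; rotation is an isometry so areas/perimeters/island counts are preserved). Overall, the cross-section is a single solid region. Total boundary length (outer) = 24.75 mm.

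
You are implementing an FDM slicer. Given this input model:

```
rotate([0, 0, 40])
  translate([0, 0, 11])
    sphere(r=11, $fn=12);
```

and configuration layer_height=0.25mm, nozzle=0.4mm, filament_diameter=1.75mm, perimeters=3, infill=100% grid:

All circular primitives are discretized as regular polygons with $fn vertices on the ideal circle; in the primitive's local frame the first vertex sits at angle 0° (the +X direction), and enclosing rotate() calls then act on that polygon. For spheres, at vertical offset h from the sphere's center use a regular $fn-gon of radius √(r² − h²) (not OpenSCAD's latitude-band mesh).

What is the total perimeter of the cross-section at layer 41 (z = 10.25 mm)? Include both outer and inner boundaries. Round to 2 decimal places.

At z = 10.25 mm: the sphere: section is a regular 12-gon, circumradius = √(r²−h²) = √(11²−0.75²) = 10.974 (perimeter = 2·12·10.974·sin(180°/12) = 68.17 mm); (rotated 40° about Z; rotation is an isometry so areas/perimeters/island counts are preserved). Overall, the cross-section is a single solid region. Total boundary length (outer) = 68.17 mm.

68.17 mm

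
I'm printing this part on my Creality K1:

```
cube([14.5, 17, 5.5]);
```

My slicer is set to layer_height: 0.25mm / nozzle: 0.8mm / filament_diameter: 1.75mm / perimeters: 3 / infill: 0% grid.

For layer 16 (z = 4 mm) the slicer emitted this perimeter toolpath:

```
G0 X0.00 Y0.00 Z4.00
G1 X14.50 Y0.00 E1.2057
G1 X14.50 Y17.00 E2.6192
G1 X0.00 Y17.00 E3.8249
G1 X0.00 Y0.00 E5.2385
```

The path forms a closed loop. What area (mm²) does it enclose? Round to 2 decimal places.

246.50 mm²

Apply the shoelace formula to the sequence of (X, Y) vertices; enclosed area = 246.50 mm².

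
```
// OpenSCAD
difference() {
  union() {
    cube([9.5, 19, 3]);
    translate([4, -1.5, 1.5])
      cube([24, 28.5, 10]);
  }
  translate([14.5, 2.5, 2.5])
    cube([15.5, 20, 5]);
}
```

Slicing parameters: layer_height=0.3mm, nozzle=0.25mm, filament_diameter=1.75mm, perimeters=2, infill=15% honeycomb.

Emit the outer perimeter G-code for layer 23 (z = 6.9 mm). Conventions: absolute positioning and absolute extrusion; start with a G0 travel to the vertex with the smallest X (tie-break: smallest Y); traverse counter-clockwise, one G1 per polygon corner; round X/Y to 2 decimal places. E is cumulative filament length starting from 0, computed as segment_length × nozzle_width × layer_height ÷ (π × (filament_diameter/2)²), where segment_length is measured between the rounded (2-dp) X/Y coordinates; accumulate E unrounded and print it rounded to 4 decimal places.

G0 X4.00 Y-1.50 Z6.90
G1 X28.00 Y-1.50 E0.7484
G1 X28.00 Y2.50 E0.8731
G1 X14.50 Y2.50 E1.2940
G1 X14.50 Y22.50 E1.9177
G1 X28.00 Y22.50 E2.3386
G1 X28.00 Y27.00 E2.4789
G1 X4.00 Y27.00 E3.2273
G1 X4.00 Y-1.50 E4.1159

At z = 6.9 mm: the cube does not reach this height (z outside [0, 3]); the cube at (4, -1.5) (footprint 24×28.5) is included at this height; Merging all regions: only the 24×28.5 cube at (4, -1.5) is present, so the union is just that shape — 1 connected region; the cube at (14.5, 2.5) (footprint 15.5×20) is included at this height; After the difference (first − rest): starting from that combined region, the 15.5×20 cube at (14.5, 2.5) partially overlaps it — only the 270.00 mm² overlap (of its 310.00 mm²) is removed, clipping the outline — 1 connected region. The outline is a single polygon with 8 vertices. Extrusion per mm of travel: 0.25 × 0.3 / (π × 0.875²) = 0.031181. Accumulating E over each segment gives final E = 4.1159.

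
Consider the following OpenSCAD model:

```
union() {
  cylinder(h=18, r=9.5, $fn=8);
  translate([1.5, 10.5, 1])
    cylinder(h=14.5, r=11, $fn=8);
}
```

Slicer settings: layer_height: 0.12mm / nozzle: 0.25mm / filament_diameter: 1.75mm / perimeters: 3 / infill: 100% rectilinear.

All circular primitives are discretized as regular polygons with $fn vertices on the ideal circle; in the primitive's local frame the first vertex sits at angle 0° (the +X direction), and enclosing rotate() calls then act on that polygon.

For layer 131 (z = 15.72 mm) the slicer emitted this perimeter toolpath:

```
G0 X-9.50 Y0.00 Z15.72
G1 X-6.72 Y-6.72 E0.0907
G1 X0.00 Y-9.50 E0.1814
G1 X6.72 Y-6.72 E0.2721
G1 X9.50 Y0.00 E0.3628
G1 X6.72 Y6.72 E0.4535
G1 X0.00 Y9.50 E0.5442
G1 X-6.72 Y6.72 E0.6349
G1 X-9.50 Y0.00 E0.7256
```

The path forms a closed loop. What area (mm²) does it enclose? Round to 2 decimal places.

255.36 mm²

Apply the shoelace formula to the sequence of (X, Y) vertices; enclosed area = 255.36 mm².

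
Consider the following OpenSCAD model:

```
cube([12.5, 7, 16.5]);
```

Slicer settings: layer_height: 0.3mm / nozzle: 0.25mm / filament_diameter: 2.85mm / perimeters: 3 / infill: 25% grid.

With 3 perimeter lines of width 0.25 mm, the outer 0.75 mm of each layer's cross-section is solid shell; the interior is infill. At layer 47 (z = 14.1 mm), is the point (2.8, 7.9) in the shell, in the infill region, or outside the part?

At z = 14.1 mm: the cube is present — its section is the full 12.5×7 rectangle. Overall, the cross-section is a single solid region. The nearest boundary edge runs (12.50, 7.00)→(0.00, 7.00); distance from the point to it = 0.90 mm. The point is not inside any of the regions above, so it lies outside the cross-section (0.90 mm from the nearest boundary).

outside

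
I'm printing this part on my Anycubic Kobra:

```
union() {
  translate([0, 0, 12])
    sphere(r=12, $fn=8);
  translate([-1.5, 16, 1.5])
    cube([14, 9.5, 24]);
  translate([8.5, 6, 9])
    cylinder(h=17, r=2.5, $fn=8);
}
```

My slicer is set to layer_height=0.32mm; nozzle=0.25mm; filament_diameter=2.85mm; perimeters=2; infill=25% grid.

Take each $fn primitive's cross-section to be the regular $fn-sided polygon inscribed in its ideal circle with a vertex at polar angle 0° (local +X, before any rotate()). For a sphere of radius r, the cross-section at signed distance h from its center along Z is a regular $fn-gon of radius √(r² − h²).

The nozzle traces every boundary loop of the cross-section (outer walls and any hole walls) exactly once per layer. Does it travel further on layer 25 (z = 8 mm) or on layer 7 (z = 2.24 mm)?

Layer 25 (z = 8): the sphere: section is a regular 8-gon, circumradius = √(r²−h²) = √(12²−4²) = 11.314 (perimeter = 2·8·11.314·sin(180°/8) = 69.27 mm); the 14×9.5 cube at (-1.5, 16) contributes its full rectangle (perimeter 47.00 mm); the cylinder at (8.5, 6) is absent (z outside [9, 26]); Merging all regions: the 2 present regions are separate (no shared area or edge), so areas and boundary lengths simply add and each stays a separate island — boundary = 116.27 mm. So its perimeter = 116.27 mm. Layer 7 (z = 2.24): the r=12 sphere contributes a regular 8-gon of circumradius √(12²−9.76²) = 6.982 (perimeter = 2·8·6.982·sin(180°/8) = 42.75 mm); the 14×9.5 cube at (-1.5, 16) contributes its full rectangle (perimeter 47.00 mm); the cylinder at (8.5, 6) is not intersected at this z (z outside [9, 26]); Merging all regions: the 2 present regions are separate (no shared area or edge), so areas and boundary lengths simply add and each stays a separate island — boundary = 89.75 mm. So its perimeter = 89.75 mm. Layer 25 is larger (116.27 vs 89.75 mm).

layer 25 (z = 8 mm)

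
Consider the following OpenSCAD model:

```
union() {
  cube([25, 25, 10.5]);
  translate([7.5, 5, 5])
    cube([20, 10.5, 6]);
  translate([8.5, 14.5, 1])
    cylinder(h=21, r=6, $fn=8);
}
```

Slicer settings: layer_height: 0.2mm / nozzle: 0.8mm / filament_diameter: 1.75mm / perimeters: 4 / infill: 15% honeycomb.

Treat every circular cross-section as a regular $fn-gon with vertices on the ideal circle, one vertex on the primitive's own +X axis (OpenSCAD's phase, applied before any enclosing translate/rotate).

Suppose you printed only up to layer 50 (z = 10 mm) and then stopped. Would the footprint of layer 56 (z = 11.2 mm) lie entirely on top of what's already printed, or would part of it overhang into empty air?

Compare the two slices. At z = 10: the cube is present — its section is the full 25×25 rectangle (area 625.00 mm²); the cube at (7.5, 5) is present — its section is the full 20×10.5 rectangle (area 210.00 mm²); the cylinder at (8.5, 14.5): section is a regular 8-gon, circumradius r=6 (area = (8/2)·6.000²·sin(360°/8) = 101.82 mm²); Merging all regions: the regions partially overlap — summed areas 936.82 mm² minus the doubly-counted overlap 285.57 mm² gives 651.25 mm² — area = 651.25 mm². At z = 11.2: the cube is absent (z outside [0, 10.5]); the cube at (7.5, 5) does not reach this height (z outside [5, 11]); the cylinder at (8.5, 14.5): section is a regular 8-gon, circumradius r=6 (area = (8/2)·6.000²·sin(360°/8) = 101.82 mm²); Merging all regions: only the r=6 cylinder at (8.5, 14.5) is present, so the union is just that shape — area = 101.82 mm². Checking containment: the cross-section at z = 11.2 is a subset of the cross-section at z = 10.

entirely on top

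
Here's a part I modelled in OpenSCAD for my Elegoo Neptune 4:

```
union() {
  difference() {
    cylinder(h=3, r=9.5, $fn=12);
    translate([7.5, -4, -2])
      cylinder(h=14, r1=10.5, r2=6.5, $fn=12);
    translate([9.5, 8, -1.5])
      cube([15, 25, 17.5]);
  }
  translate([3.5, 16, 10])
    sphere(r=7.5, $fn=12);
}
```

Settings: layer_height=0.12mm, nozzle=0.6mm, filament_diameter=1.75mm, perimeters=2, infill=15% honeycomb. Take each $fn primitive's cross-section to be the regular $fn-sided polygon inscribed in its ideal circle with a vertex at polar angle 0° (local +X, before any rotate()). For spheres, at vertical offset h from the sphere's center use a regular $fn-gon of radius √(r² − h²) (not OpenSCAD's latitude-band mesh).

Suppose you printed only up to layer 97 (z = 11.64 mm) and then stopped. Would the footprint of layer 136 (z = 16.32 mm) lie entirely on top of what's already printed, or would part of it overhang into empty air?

Compare the two slices. At z = 11.64: the cylinder is absent (z outside [0, 3]); the cone at (7.5, -4): at t=0.974 of its height the radius interpolates to r₁+(r₂−r₁)t = 6.603, giving a regular 12-gon of that circumradius (area = (12/2)·6.603²·sin(360°/12) = 130.79 mm²); the cube at (9.5, 8) (footprint 15×25) is included at this height (area 375.00 mm²); Taking the first minus the rest: the first operand is absent here, so nothing remains; the r=7.5 sphere at (3.5, 16) slices to a regular 12-gon of circumradius 7.318 (√(r²−h²) with h=1.64 from center) (area = (12/2)·7.318²·sin(360°/12) = 160.68 mm²); Combining (union): only the r=7.5 sphere at (3.5, 16) is present, so the union is just that shape — area = 160.68 mm². At z = 16.32: the cylinder is absent (z outside [0, 3]); the cone at (7.5, -4) does not reach this height (z outside [-2, 12]); the cube at (9.5, 8) is absent (z outside [-1.5, 16]); Taking the first minus the rest: the first operand is absent here, so nothing remains; the sphere at (3.5, 16): section is a regular 12-gon, circumradius = √(r²−h²) = √(7.5²−6.32²) = 4.038 (area = (12/2)·4.038²·sin(360°/12) = 48.92 mm²); Combining (union): only the r=7.5 sphere at (3.5, 16) is present, so the union is just that shape — area = 48.92 mm². Checking containment: the cross-section at z = 16.32 is a subset of the cross-section at z = 11.64.

entirely on top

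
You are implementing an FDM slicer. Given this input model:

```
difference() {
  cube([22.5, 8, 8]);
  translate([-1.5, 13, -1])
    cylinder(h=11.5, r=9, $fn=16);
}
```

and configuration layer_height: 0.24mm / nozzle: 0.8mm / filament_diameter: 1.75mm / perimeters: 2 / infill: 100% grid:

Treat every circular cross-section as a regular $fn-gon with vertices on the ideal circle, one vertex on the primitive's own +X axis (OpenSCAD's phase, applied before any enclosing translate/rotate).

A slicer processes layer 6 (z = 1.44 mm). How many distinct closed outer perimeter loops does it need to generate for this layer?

1

At z = 1.44 mm: the cube is present — its section is the full 22.5×8 rectangle; the r=9 cylinder at (-1.5, 13) contributes a regular 16-gon of circumradius 9; After the difference (first − rest): starting from the 22.5×8 cube, the r=9 cylinder at (-1.5, 13) partially overlaps it — only the 14.27 mm² overlap (of its 247.98 mm²) is removed, clipping the outline — 1 connected region. The result has 1 disconnected region.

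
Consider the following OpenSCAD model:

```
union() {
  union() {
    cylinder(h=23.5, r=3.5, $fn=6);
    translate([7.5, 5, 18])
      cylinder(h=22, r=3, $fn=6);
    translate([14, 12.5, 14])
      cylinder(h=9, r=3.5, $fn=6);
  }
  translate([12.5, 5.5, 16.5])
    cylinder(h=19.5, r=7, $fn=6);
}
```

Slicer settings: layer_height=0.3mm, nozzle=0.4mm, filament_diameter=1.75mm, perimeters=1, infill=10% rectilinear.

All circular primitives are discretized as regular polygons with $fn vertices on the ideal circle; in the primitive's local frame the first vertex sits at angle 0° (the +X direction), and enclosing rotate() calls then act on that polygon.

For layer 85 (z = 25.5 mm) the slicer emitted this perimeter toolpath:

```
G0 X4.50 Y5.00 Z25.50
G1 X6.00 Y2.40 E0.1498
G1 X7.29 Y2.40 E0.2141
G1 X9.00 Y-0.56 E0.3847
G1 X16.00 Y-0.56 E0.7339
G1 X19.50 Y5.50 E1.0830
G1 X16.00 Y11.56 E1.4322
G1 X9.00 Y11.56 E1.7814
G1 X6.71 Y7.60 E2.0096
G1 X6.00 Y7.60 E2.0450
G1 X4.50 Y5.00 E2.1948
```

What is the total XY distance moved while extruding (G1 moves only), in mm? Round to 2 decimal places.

Sum the Euclidean lengths of each G1 segment: total = 43.99 mm.

43.99 mm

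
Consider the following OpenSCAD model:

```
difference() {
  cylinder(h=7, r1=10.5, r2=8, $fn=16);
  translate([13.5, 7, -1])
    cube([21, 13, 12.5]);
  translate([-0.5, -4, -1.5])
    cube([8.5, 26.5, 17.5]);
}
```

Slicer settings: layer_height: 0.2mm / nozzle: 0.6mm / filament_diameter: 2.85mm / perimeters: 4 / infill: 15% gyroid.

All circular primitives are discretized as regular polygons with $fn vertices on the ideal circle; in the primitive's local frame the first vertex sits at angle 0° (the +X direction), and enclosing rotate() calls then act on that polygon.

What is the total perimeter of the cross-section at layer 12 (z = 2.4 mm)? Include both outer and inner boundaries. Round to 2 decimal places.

At z = 2.4 mm: the cone (r1=10.5→r2=8) has section circumradius 9.643 here — a regular 16-gon (perimeter = 2·16·9.643·sin(180°/16) = 60.20 mm); the cube at (13.5, 7) (footprint 21×13) is included at this height (perimeter 68.00 mm); the cube at (-0.5, -4) is present — its section is the full 8.5×26.5 rectangle (perimeter 70.00 mm); Subtracting the remaining from the first: starting from the cone, the 21×13 cube at (13.5, 7) misses the remaining region (no effect); the 8.5×26.5 cube at (-0.5, -4) partially overlaps it — only the 104.64 mm² overlap (of its 225.25 mm²) is removed, clipping the outline — boundary = 81.13 mm. Overall, the cross-section is a single solid region. Total boundary length (outer) = 81.13 mm.

81.13 mm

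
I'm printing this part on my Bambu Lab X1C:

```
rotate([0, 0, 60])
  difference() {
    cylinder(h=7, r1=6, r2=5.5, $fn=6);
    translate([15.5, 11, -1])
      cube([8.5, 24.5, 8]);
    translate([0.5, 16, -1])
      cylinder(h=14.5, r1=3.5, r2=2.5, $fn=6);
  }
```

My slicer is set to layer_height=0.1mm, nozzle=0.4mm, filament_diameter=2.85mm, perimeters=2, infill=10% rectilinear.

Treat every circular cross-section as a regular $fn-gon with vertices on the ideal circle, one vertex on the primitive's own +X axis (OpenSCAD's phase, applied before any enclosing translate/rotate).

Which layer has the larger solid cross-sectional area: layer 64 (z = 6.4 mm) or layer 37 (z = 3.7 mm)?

Layer 64 (z = 6.4): the cone contributes a regular 6-gon of circumradius 5.543 (interpolated between r1=6 and r2=5.5 at t=0.914) (area = (6/2)·5.543²·sin(360°/6) = 79.82 mm²); the cube at (15.5, 11) is present — its section is the full 8.5×24.5 rectangle (area 208.25 mm²); the cone at (0.5, 16) contributes a regular 6-gon of circumradius 2.990 (interpolated between r1=3.5 and r2=2.5 at t=0.510) (area = (6/2)·2.990²·sin(360°/6) = 23.22 mm²); Subtracting the remaining from the first: starting from the cone (79.82 mm²), the 8.5×24.5 cube at (15.5, 11) misses the remaining region (no effect); the cone at (0.5, 16) misses the remaining region (no effect) — area = 79.82 mm²; (whole slice rotated 60° about Z — lengths, areas and connectivity unchanged). So its area = 79.82 mm². Layer 37 (z = 3.7): the cone (r1=6→r2=5.5) has section circumradius 5.736 here — a regular 6-gon (area = (6/2)·5.736²·sin(360°/6) = 85.47 mm²); the cube at (15.5, 11) is present — its section is the full 8.5×24.5 rectangle (area 208.25 mm²); the cone at (0.5, 16): at t=0.324 of its height the radius interpolates to r₁+(r₂−r₁)t = 3.176, giving a regular 6-gon of that circumradius (area = (6/2)·3.176²·sin(360°/6) = 26.20 mm²); Subtracting the remaining from the first: starting from the cone (85.47 mm²), the 8.5×24.5 cube at (15.5, 11) misses the remaining region (no effect); the cone at (0.5, 16) misses the remaining region (no effect) — area = 85.47 mm²; (whole slice rotated 60° about Z — lengths, areas and connectivity unchanged). So its area = 85.47 mm². Layer 37 is larger (85.47 vs 79.82 mm²).

layer 37 (z = 3.7 mm)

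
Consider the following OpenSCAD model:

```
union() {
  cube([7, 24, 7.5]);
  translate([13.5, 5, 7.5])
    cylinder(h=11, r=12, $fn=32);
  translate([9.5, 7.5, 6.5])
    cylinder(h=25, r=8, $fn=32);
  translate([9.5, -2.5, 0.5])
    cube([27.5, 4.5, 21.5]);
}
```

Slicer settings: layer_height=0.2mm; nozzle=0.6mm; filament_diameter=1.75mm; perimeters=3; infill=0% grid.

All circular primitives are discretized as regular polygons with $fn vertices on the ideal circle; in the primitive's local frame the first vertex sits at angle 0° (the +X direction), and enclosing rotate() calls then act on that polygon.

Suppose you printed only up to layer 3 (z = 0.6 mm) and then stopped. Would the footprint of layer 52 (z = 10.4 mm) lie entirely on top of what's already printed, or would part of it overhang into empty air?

Compare the two slices. At z = 0.6: the cube is present — its section is the full 7×24 rectangle (area 168.00 mm²); the cylinder at (13.5, 5) does not reach this height (z outside [7.5, 18.5]); the cylinder at (9.5, 7.5) does not reach this height (z outside [6.5, 31.5]); the cube at (9.5, -2.5) is present — its section is the full 27.5×4.5 rectangle (area 123.75 mm²); Combining (union): the 2 present regions are separate (no shared area or edge), so areas and boundary lengths simply add and each stays a separate island — area = 291.75 mm². At z = 10.4: the cube is not intersected at this z (z outside [0, 7.5]); the r=12 cylinder at (13.5, 5) gives a regular 32-gon of circumradius 12 (constant along its height) (area = (32/2)·12.000²·sin(360°/32) = 449.49 mm²); the r=8 cylinder at (9.5, 7.5) gives a regular 32-gon of circumradius 8 (constant along its height) (area = (32/2)·8.000²·sin(360°/32) = 199.77 mm²); the cube at (9.5, -2.5) is present — its section is the full 27.5×4.5 rectangle (area 123.75 mm²); Merging all regions: the regions partially overlap — summed areas 773.01 mm² minus the doubly-counted overlap 260.39 mm² gives 512.62 mm² — area = 512.62 mm². Checking containment: at z = 10.4 the cross-section extends beyond the z = 0.6 cross-section by about 319.40 mm².

part overhangs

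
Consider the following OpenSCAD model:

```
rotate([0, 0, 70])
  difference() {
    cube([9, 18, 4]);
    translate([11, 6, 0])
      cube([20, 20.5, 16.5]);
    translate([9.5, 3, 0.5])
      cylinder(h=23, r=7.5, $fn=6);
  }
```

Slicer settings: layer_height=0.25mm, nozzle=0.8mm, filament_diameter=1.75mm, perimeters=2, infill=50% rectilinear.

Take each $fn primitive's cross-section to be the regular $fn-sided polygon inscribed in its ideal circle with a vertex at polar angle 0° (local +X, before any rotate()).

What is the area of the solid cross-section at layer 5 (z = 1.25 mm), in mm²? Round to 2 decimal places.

110.31 mm²

At z = 1.25 mm: the cube is present — its section is the full 9×18 rectangle (area 162.00 mm²); the cube at (11, 6) (footprint 20×20.5) is included at this height (area 410.00 mm²); the r=7.5 cylinder at (9.5, 3) gives a regular 6-gon of circumradius 7.5 (constant along its height) (area = (6/2)·7.500²·sin(360°/6) = 146.14 mm²); Subtracting the remaining from the first: starting from the 9×18 cube (162.00 mm²), the 20×20.5 cube at (11, 6) misses the remaining region (no effect); the r=7.5 cylinder at (9.5, 3) partially overlaps it — only the 51.69 mm² overlap (of its 146.14 mm²) is removed, clipping the outline — area = 110.31 mm²; (rotated 70° about Z; rotation is an isometry so areas/perimeters/island counts are preserved). Overall, the cross-section is a single solid region. Net area = 110.31 mm².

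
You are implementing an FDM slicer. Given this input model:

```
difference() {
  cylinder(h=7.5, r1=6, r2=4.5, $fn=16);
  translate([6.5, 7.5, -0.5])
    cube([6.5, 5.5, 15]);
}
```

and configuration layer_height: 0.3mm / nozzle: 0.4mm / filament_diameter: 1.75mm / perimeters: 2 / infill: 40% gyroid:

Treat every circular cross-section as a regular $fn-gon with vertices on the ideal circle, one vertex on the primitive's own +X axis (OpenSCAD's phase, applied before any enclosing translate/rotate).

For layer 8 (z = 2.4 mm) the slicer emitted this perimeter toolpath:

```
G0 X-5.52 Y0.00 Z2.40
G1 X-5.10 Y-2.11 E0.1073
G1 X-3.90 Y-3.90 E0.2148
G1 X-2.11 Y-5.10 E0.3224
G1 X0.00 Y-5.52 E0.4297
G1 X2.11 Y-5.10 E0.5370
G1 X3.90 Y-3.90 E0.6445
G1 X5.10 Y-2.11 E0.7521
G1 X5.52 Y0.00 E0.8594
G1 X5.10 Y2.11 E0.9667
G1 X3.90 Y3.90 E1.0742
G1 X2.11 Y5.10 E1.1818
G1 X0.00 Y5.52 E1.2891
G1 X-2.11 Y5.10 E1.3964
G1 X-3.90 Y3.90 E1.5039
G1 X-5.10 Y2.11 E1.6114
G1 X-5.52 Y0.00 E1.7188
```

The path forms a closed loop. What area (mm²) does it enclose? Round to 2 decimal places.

Apply the shoelace formula to the sequence of (X, Y) vertices; enclosed area = 93.23 mm².

93.23 mm²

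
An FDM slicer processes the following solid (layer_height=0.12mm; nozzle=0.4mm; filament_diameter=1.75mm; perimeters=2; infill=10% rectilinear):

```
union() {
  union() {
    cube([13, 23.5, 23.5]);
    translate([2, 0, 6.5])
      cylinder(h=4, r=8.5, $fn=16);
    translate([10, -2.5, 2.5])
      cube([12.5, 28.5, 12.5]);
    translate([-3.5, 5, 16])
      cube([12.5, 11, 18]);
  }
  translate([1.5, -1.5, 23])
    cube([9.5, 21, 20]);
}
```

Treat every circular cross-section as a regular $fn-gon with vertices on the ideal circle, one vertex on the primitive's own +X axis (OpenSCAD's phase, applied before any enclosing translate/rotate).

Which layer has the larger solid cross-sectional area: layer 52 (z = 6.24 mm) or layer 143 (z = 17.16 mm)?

layer 52 (z = 6.24 mm)

Layer 52 (z = 6.24): the cube (footprint 13×23.5) is included at this height (area 305.50 mm²); the cylinder at (2, 0) is not intersected at this z (z outside [6.5, 10.5]); the 12.5×28.5 cube at (10, -2.5) contributes its full rectangle (area 356.25 mm²); the cube at (-3.5, 5) is absent (z outside [16, 34]); Merging all regions: the regions partially overlap — summed areas 661.75 mm² minus the doubly-counted overlap 70.50 mm² gives 591.25 mm² — area = 591.25 mm²; the cube at (1.5, -1.5) is not intersected at this z (z outside [23, 43]); Combining (union): only the result so far is present, so the union is just that shape — area = 591.25 mm². So its area = 591.25 mm². Layer 143 (z = 17.16): the 13×23.5 cube contributes its full rectangle (area 305.50 mm²); the cylinder at (2, 0) is not intersected at this z (z outside [6.5, 10.5]); the cube at (10, -2.5) is not intersected at this z (z outside [2.5, 15]); the cube at (-3.5, 5) (footprint 12.5×11) is included at this height (area 137.50 mm²); Combining (union): the regions partially overlap — summed areas 443.00 mm² minus the doubly-counted overlap 99.00 mm² gives 344.00 mm² — area = 344.00 mm²; the cube at (1.5, -1.5) is not intersected at this z (z outside [23, 43]); Combining (union): only the result so far is present, so the union is just that shape — area = 344.00 mm². So its area = 344.00 mm². Layer 52 is larger (591.25 vs 344.00 mm²).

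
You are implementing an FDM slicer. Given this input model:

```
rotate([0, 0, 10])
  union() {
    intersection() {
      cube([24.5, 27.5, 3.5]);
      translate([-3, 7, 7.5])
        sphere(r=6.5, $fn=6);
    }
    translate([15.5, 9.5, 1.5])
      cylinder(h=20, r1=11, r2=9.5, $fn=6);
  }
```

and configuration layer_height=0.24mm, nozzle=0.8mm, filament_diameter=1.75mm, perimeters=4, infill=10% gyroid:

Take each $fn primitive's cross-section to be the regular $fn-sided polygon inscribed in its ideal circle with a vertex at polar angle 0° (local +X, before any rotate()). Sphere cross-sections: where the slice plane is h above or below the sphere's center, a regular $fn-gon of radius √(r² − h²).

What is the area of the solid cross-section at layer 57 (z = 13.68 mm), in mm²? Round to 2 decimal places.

264.32 mm²

At z = 13.68 mm: the cube is absent (z outside [0, 3.5]); the sphere at (-3, 7): section is a regular 6-gon, circumradius = √(r²−h²) = √(6.5²−6.18²) = 2.014 (area = (6/2)·2.014²·sin(360°/6) = 10.54 mm²); After intersecting: at least one operand is absent at this height, so nothing remains; the cone at (15.5, 9.5) (r1=11→r2=9.5) has section circumradius 10.087 here — a regular 6-gon (area = (6/2)·10.087²·sin(360°/6) = 264.32 mm²); Combining (union): only the cone at (15.5, 9.5) is present, so the union is just that shape — area = 264.32 mm²; (rotated 10° about Z; rotation is an isometry so areas/perimeters/island counts are preserved). Overall, the cross-section is a single solid region. Net area = 264.32 mm².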